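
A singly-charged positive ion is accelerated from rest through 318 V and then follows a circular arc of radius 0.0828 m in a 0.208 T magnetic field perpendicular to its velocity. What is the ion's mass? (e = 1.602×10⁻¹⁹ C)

m ≈ 7.47×10⁻²⁶ kg

Combine |q|V = ½mv² and r = mv/(|q|B): eliminate v to get m = qB²r²/(2V).
m = (1.602×10⁻¹⁹)(0.208)²(0.0828)²/(2·318) ≈ 7.47×10⁻²⁶ kg.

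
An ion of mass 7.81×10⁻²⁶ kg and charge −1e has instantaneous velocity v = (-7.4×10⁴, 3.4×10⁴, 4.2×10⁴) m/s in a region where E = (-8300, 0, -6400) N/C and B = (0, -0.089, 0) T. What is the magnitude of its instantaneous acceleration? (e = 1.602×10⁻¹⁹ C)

v×B = (3740, 0, 6590) N/C.
E + v×B = (-4560, 0, 186) N/C.
F = q(E + v×B) = (−1.602×10⁻¹⁹ C)·(-4560, 0, 186) = (7.31×10⁻¹⁶, 0, -2.98×10⁻¹⁷) N.
|a| = |F|/m = 7.314×10⁻¹⁶/7.81×10⁻²⁶ ≈ 9.37×10⁹ m/s².

|a| ≈ 9.37×10⁹ m/s²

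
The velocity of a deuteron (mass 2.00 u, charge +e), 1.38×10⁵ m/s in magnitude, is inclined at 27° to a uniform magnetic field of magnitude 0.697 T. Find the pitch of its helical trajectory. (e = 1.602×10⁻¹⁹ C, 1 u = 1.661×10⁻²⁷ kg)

v∥ = v cosθ = 1.38×10⁵·cos27° ≈ 1.230×10⁵ m/s.
T = 2πm/(|q|B) = 2π(3.322×10⁻²⁷)/((1.602×10⁻¹⁹)(0.697)) ≈ 1.869×10⁻⁷ s.
pitch = v∥ T = (1.230×10⁵)(1.869×10⁻⁷) ≈ 0.0230 m.

p ≈ 0.0230 m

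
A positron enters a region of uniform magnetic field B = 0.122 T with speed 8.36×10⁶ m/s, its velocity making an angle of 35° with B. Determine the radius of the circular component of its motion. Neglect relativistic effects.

v⊥ = v sinθ = 8.36×10⁶·sin35° ≈ 4.795×10⁶ m/s.
r = m v⊥/(|q|B) = (9.109×10⁻³¹)(4.795×10⁶)/((1.602×10⁻¹⁹)(0.122)) ≈ 2.23×10⁻⁴ m.

r ≈ 2.23×10⁻⁴ m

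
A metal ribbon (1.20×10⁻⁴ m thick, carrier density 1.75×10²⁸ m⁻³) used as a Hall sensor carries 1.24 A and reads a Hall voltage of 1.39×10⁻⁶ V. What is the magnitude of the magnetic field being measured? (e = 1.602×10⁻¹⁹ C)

B ≈ 0.377 T

From V_H = IB/(n e t), B = V_H n e t / I.
B = (1.39×10⁻⁶)(1.75×10²⁸)(1.602×10⁻¹⁹)(1.20×10⁻⁴)/1.24 ≈ 0.377 T.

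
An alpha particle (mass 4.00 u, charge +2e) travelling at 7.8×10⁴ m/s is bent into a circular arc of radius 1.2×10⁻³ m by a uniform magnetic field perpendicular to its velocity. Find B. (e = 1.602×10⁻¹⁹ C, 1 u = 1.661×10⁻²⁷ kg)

B ≈ 1.3 T

From |q|vB = mv²/r, B = mv/(|q|r).
B = (6.644×10⁻²⁷)(7.8×10⁴)/((3.204×10⁻¹⁹)(1.2×10⁻³)) ≈ 1.3 T.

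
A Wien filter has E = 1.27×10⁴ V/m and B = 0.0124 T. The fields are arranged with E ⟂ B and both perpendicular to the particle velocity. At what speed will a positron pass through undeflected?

Zero net Lorentz force requires |qE| = |q v×B|, i.e. E = vB.
v = E/B = 1.27×10⁴/0.0124 = 1.02×10⁶ m/s.
The result is independent of the particle's charge and mass.

v = 1.02×10⁶ m/s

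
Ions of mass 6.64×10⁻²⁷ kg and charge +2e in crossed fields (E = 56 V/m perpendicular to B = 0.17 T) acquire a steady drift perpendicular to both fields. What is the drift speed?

The E×B drift speed is v_d = E/B.
v_d = 56/0.17 = 330 m/s.

v_d ≈ 330 m/s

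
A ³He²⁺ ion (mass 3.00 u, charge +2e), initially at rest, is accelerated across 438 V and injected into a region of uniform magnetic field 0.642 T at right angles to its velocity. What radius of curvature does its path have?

r ≈ 5.75×10⁻³ m

Acceleration: |q|V = ½mv² ⇒ v = √(2|q|V/m) = √(2·3.204×10⁻¹⁹·438/4.983×10⁻²⁷) ≈ 2.373×10⁵ m/s.
In the field: r = mv/(|q|B) = (4.983×10⁻²⁷)(2.373×10⁵)/((3.204×10⁻¹⁹)(0.642)) ≈ 5.75×10⁻³ m.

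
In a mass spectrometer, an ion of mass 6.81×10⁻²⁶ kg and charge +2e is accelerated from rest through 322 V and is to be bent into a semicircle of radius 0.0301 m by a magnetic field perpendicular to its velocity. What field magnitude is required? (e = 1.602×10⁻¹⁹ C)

v = √(2|q|V/m) = √(2·3.204×10⁻¹⁹·322/6.81×10⁻²⁶) ≈ 5.504×10⁴ m/s.
B = mv/(|q|r) = (6.81×10⁻²⁶)(5.504×10⁴)/((3.204×10⁻¹⁹)(0.0301)) ≈ 0.389 T.

B ≈ 0.389 T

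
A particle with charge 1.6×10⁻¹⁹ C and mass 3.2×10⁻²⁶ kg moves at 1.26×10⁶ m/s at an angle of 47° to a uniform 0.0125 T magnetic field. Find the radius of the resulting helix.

v⊥ = v sinθ = 1.26×10⁶·sin47° ≈ 9.215×10⁵ m/s.
r = m v⊥/(|q|B) = (3.2×10⁻²⁶)(9.215×10⁵)/((1.6×10⁻¹⁹)(0.0125)) ≈ 14.7 m.

r ≈ 14.7 m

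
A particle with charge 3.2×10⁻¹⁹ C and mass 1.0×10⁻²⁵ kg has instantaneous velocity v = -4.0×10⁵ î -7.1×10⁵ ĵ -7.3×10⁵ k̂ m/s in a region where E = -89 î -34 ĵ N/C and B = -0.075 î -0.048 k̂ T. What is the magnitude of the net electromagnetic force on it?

|F| ≈ 2.32×10⁻¹⁴ N

v×B = (3.41×10⁴, 3.56×10⁴, -5.32×10⁴) N/C.
E + v×B = (3.40×10⁴, 3.55×10⁴, -5.32×10⁴) N/C.
F = q(E + v×B) = (3.2×10⁻¹⁹ C)·(3.40×10⁴, 3.55×10⁴, -5.32×10⁴) = (1.09×10⁻¹⁴, 1.14×10⁻¹⁴, -1.70×10⁻¹⁴) N.
|F| = 2.32×10⁻¹⁴ N.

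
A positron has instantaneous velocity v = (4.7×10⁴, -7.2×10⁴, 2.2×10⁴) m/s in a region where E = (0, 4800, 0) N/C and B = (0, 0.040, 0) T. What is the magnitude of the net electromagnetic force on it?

v×B = (-880, 0, 1880) N/C.
E + v×B = (-880, 4800, 1880) N/C.
F = q(E + v×B) = (1.602×10⁻¹⁹ C)·(-880, 4800, 1880) = (-1.41×10⁻¹⁶, 7.69×10⁻¹⁶, 3.01×10⁻¹⁶) N.
|F| = 8.38×10⁻¹⁶ N.

|F| ≈ 8.38×10⁻¹⁶ N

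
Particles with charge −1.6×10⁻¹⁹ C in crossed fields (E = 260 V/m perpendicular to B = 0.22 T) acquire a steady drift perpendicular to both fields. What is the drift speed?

v_d ≈ 1200 m/s

The E×B drift speed is v_d = E/B.
v_d = 260/0.22 = 1200 m/s.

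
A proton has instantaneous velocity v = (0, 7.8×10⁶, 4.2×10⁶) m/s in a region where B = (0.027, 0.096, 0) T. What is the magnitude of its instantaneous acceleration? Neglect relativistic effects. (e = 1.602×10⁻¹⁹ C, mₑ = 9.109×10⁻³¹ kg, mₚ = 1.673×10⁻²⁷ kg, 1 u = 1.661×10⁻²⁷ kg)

v×B = (-4.03×10⁵, 1.13×10⁵, -2.11×10⁵) N/C.
F = q v×B = (1.602×10⁻¹⁹ C)·(-4.03×10⁵, 1.13×10⁵, -2.11×10⁵) = (-6.46×10⁻¹⁴, 1.82×10⁻¹⁴, -3.37×10⁻¹⁴) N.
|a| = |F|/m = 7.510×10⁻¹⁴/1.673×10⁻²⁷ ≈ 4.49×10¹³ m/s².

|a| ≈ 4.49×10¹³ m/s²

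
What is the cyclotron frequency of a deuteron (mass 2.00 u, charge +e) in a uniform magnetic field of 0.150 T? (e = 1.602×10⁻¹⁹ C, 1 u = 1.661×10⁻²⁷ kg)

f ≈ 1.15×10⁶ Hz

f = |q|B/(2πm).
f = (1.602×10⁻¹⁹)(0.150)/(2π·3.322×10⁻²⁷) ≈ 1.15×10⁶ Hz.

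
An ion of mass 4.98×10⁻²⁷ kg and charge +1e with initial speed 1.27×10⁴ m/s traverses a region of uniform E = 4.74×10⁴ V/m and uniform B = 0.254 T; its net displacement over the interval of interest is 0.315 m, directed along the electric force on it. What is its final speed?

v_f ≈ 9.80×10⁵ m/s

B does no work; ΔKE = |q|E d.
½mv_f² = ½mv₀² + |q|Ed = ½(4.98×10⁻²⁷)(1.27×10⁴)² + (1.602×10⁻¹⁹)(4.74×10⁴)(0.315) ≈ 4.016×10⁻¹⁹ J + 2.392×10⁻¹⁵ J ≈ 2.392×10⁻¹⁵ J.
v_f = √(2·2.392×10⁻¹⁵/4.98×10⁻²⁷) ≈ 9.80×10⁵ m/s.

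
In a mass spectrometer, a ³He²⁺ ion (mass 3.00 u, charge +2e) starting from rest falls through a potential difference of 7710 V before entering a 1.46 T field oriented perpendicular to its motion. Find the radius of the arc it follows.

r ≈ 0.0106 m

Acceleration: |q|V = ½mv² ⇒ v = √(2|q|V/m) = √(2·3.204×10⁻¹⁹·7710/4.983×10⁻²⁷) ≈ 9.957×10⁵ m/s.
In the field: r = mv/(|q|B) = (4.983×10⁻²⁷)(9.957×10⁵)/((3.204×10⁻¹⁹)(1.46)) ≈ 0.0106 m.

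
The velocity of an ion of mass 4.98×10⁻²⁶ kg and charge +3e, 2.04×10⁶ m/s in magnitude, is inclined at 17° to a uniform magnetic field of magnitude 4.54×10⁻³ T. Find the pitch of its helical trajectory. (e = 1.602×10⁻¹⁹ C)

v∥ = v cosθ = 2.04×10⁶·cos17° ≈ 1.951×10⁶ m/s.
T = 2πm/(|q|B) = 2π(4.98×10⁻²⁶)/((4.806×10⁻¹⁹)(4.54×10⁻³)) ≈ 1.434×10⁻⁴ s.
pitch = v∥ T = (1.951×10⁶)(1.434×10⁻⁴) ≈ 280 m.

p ≈ 280 m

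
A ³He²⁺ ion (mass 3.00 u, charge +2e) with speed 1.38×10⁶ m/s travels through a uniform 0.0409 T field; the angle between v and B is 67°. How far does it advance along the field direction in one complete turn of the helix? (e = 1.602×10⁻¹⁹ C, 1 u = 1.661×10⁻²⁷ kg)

v∥ = v cosθ = 1.38×10⁶·cos67° ≈ 5.392×10⁵ m/s.
T = 2πm/(|q|B) = 2π(4.983×10⁻²⁷)/((3.204×10⁻¹⁹)(0.0409)) ≈ 2.389×10⁻⁶ s.
pitch = v∥ T = (5.392×10⁵)(2.389×10⁻⁶) ≈ 1.29 m.

p ≈ 1.29 m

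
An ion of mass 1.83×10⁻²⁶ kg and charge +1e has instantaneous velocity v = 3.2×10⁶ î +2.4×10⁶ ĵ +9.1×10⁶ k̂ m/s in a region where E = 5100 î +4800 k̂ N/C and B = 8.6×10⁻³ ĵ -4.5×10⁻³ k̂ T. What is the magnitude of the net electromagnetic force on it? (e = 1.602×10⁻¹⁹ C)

|F| ≈ 1.46×10⁻¹⁴ N

v×B = (-8.91×10⁴, 1.44×10⁴, 2.75×10⁴) N/C.
E + v×B = (-8.40×10⁴, 1.44×10⁴, 3.23×10⁴) N/C.
F = q(E + v×B) = (1.602×10⁻¹⁹ C)·(-8.40×10⁴, 1.44×10⁴, 3.23×10⁴) = (-1.35×10⁻¹⁴, 2.31×10⁻¹⁵, 5.18×10⁻¹⁵) N.
|F| = 1.46×10⁻¹⁴ N.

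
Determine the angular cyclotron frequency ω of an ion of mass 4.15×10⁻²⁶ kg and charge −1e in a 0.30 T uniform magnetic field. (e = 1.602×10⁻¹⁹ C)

ω = |q|B/m.
ω = (1.602×10⁻¹⁹)(0.30)/4.15×10⁻²⁶ ≈ 1.2×10⁶ rad/s.

ω ≈ 1.2×10⁶ rad/s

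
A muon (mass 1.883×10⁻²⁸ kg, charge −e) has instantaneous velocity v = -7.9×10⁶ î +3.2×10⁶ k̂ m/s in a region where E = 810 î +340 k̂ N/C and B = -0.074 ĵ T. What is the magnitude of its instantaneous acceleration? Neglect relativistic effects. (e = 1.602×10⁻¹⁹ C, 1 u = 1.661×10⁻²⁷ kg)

v×B = (2.37×10⁵, 0, 5.85×10⁵) N/C.
E + v×B = (2.38×10⁵, 0, 5.85×10⁵) N/C.
F = q(E + v×B) = (−1.602×10⁻¹⁹ C)·(2.38×10⁵, 0, 5.85×10⁵) = (-3.81×10⁻¹⁴, 0, -9.37×10⁻¹⁴) N.
|a| = |F|/m = 1.011×10⁻¹³/1.883×10⁻²⁸ ≈ 5.37×10¹⁴ m/s².

|a| ≈ 5.37×10¹⁴ m/s²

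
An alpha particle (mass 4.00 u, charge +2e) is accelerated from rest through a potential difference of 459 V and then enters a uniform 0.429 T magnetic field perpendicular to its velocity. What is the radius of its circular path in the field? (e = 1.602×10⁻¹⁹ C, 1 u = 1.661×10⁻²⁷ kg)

r ≈ 0.0102 m

Acceleration: |q|V = ½mv² ⇒ v = √(2|q|V/m) = √(2·3.204×10⁻¹⁹·459/6.644×10⁻²⁷) ≈ 2.104×10⁵ m/s.
In the field: r = mv/(|q|B) = (6.644×10⁻²⁷)(2.104×10⁵)/((3.204×10⁻¹⁹)(0.429)) ≈ 0.0102 m.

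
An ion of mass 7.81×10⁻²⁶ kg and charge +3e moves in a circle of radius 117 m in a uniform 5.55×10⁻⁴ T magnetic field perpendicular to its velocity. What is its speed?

From |q|vB = mv²/r, v = |q|Br/m.
v = (4.806×10⁻¹⁹)(5.55×10⁻⁴)(117)/7.81×10⁻²⁶ ≈ 4.00×10⁵ m/s.

v ≈ 4.00×10⁵ m/s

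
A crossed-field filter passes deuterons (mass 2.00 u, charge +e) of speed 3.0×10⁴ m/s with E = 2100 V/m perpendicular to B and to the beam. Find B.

B = 0.070 T

Balance of forces in the selector: qE = qvB ⇒ B = E/v.
B = 2100/3.0×10⁴ = 0.070 T.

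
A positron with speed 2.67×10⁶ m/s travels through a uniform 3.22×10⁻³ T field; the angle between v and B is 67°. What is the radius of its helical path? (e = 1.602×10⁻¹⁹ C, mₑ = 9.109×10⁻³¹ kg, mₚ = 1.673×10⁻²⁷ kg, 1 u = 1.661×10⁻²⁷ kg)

v⊥ = v sinθ = 2.67×10⁶·sin67° ≈ 2.458×10⁶ m/s.
r = m v⊥/(|q|B) = (9.109×10⁻³¹)(2.458×10⁶)/((1.602×10⁻¹⁹)(3.22×10⁻³)) ≈ 4.34×10⁻³ m.

r ≈ 4.34×10⁻³ m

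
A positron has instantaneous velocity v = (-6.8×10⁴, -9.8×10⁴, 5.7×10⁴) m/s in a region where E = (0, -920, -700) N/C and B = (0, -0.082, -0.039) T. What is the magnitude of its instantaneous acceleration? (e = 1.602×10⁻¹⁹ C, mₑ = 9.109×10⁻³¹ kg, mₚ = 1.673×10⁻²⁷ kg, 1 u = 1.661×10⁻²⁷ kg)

|a| ≈ 1.83×10¹⁵ m/s²

v×B = (8500, -2650, 5580) N/C.
E + v×B = (8500, -3570, 4880) N/C.
F = q(E + v×B) = (1.602×10⁻¹⁹ C)·(8500, -3570, 4880) = (1.36×10⁻¹⁵, -5.72×10⁻¹⁶, 7.81×10⁻¹⁶) N.
|a| = |F|/m = 1.670×10⁻¹⁵/9.109×10⁻³¹ ≈ 1.83×10¹⁵ m/s².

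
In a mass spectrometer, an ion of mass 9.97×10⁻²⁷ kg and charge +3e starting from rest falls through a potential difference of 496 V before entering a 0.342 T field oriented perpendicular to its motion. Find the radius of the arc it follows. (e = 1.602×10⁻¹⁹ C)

r ≈ 0.0133 m

Acceleration: |q|V = ½mv² ⇒ v = √(2|q|V/m) = √(2·4.806×10⁻¹⁹·496/9.97×10⁻²⁷) ≈ 2.187×10⁵ m/s.
In the field: r = mv/(|q|B) = (9.97×10⁻²⁷)(2.187×10⁵)/((4.806×10⁻¹⁹)(0.342)) ≈ 0.0133 m.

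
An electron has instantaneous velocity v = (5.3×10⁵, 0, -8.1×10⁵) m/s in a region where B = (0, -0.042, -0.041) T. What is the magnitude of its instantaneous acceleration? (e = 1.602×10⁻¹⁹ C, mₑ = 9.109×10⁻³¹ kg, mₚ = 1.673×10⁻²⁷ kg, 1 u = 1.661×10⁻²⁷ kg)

v×B = (-3.40×10⁴, 2.17×10⁴, -2.23×10⁴) N/C.
F = q v×B = (−1.602×10⁻¹⁹ C)·(-3.40×10⁴, 2.17×10⁴, -2.23×10⁴) = (5.45×10⁻¹⁵, -3.48×10⁻¹⁵, 3.57×10⁻¹⁵) N.
|a| = |F|/m = 7.385×10⁻¹⁵/9.109×10⁻³¹ ≈ 8.11×10¹⁵ m/s².

|a| ≈ 8.11×10¹⁵ m/s²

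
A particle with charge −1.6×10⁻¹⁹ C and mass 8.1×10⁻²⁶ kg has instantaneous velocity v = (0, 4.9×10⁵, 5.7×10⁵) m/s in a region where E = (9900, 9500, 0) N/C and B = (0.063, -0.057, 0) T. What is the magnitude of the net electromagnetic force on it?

v×B = (3.25×10⁴, 3.59×10⁴, -3.09×10⁴) N/C.
E + v×B = (4.24×10⁴, 4.54×10⁴, -3.09×10⁴) N/C.
F = q(E + v×B) = (−1.6×10⁻¹⁹ C)·(4.24×10⁴, 4.54×10⁴, -3.09×10⁴) = (-6.78×10⁻¹⁵, -7.27×10⁻¹⁵, 4.94×10⁻¹⁵) N.
|F| = 1.11×10⁻¹⁴ N.

|F| ≈ 1.11×10⁻¹⁴ N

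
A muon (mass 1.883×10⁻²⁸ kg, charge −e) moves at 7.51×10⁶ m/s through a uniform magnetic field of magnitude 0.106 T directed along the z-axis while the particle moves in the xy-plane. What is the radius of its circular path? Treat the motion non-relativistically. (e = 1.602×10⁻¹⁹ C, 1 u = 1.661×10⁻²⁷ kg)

The magnetic force provides the centripetal force: |q|vB = mv²/r.
r = mv/(|q|B) = (1.883×10⁻²⁸)(7.51×10⁶)/((1.602×10⁻¹⁹)(0.106)) ≈ 0.0833 m.

r ≈ 0.0833 m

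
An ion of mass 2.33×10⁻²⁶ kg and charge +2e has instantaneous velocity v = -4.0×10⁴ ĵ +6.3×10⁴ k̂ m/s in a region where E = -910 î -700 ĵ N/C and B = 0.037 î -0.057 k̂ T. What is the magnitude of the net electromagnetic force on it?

v×B = (2280, 2330, 1480) N/C.
E + v×B = (1370, 1630, 1480) N/C.
F = q(E + v×B) = (3.204×10⁻¹⁹ C)·(1370, 1630, 1480) = (4.39×10⁻¹⁶, 5.23×10⁻¹⁶, 4.74×10⁻¹⁶) N.
|F| = 8.31×10⁻¹⁶ N.

|F| ≈ 8.31×10⁻¹⁶ N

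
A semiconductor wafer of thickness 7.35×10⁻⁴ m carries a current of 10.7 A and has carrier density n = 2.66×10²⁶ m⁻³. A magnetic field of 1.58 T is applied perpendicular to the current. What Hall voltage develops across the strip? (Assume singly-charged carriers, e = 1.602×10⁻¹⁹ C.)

V_H ≈ 5.40×10⁻⁴ V

V_H = IB/(n e t).
V_H = (10.7)(1.58)/((2.66×10²⁶)(1.602×10⁻¹⁹)(7.35×10⁻⁴)) ≈ 5.40×10⁻⁴ V.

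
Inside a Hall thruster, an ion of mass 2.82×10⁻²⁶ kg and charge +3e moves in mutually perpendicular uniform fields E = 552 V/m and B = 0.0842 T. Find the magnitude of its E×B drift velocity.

In crossed fields the guiding centre drifts at v_d = |E×B|/B² = E/B, independent of charge and mass.
v_d = 552/0.0842 = 6560 m/s.

v_d ≈ 6560 m/s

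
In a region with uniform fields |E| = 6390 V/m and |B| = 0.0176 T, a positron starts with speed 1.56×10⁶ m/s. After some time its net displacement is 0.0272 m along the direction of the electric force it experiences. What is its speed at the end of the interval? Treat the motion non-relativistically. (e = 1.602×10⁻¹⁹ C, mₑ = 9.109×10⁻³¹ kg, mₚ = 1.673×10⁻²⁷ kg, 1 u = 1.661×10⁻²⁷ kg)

v_f ≈ 7.97×10⁶ m/s

B does no work; ΔKE = |q|E d.
½mv_f² = ½mv₀² + |q|Ed = ½(9.109×10⁻³¹)(1.56×10⁶)² + (1.602×10⁻¹⁹)(6390)(0.0272) ≈ 1.108×10⁻¹⁸ J + 2.784×10⁻¹⁷ J ≈ 2.895×10⁻¹⁷ J.
v_f = √(2·2.895×10⁻¹⁷/9.109×10⁻³¹) ≈ 7.97×10⁶ m/s.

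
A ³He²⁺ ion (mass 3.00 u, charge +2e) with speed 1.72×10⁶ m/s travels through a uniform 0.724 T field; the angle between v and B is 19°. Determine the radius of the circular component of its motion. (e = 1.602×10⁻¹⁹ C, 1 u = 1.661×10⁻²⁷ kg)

v⊥ = v sinθ = 1.72×10⁶·sin19° ≈ 5.600×10⁵ m/s.
r = m v⊥/(|q|B) = (4.983×10⁻²⁷)(5.600×10⁵)/((3.204×10⁻¹⁹)(0.724)) ≈ 0.0120 m.

r ≈ 0.0120 m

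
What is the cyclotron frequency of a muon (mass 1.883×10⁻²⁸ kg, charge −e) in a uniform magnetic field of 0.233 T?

f ≈ 3.15×10⁷ Hz

f = |q|B/(2πm).
f = (1.602×10⁻¹⁹)(0.233)/(2π·1.883×10⁻²⁸) ≈ 3.15×10⁷ Hz.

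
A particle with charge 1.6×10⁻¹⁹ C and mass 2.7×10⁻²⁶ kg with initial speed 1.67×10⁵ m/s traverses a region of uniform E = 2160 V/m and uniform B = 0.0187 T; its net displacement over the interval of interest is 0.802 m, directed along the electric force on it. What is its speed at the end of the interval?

v_f ≈ 2.20×10⁵ m/s

B does no work; ΔKE = |q|E d.
½mv_f² = ½mv₀² + |q|Ed = ½(2.7×10⁻²⁶)(1.67×10⁵)² + (1.6×10⁻¹⁹)(2160)(0.802) ≈ 3.765×10⁻¹⁶ J + 2.772×10⁻¹⁶ J ≈ 6.537×10⁻¹⁶ J.
v_f = √(2·6.537×10⁻¹⁶/2.7×10⁻²⁶) ≈ 2.20×10⁵ m/s.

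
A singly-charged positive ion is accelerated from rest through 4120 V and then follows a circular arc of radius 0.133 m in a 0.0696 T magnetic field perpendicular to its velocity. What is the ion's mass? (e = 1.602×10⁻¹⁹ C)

Combine |q|V = ½mv² and r = mv/(|q|B): eliminate v to get m = qB²r²/(2V).
m = (1.602×10⁻¹⁹)(0.0696)²(0.133)²/(2·4120) ≈ 1.67×10⁻²⁷ kg.

m ≈ 1.67×10⁻²⁷ kg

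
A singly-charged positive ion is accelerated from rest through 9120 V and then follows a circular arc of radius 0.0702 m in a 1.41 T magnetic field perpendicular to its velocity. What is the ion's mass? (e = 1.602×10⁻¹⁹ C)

m ≈ 8.60×10⁻²⁶ kg

Combine |q|V = ½mv² and r = mv/(|q|B): eliminate v to get m = qB²r²/(2V).
m = (1.602×10⁻¹⁹)(1.41)²(0.0702)²/(2·9120) ≈ 8.60×10⁻²⁶ kg.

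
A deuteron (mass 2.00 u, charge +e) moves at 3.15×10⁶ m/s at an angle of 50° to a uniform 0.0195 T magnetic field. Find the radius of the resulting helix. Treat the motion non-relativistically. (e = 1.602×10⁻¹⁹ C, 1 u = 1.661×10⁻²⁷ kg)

r ≈ 2.57 m

v⊥ = v sinθ = 3.15×10⁶·sin50° ≈ 2.413×10⁶ m/s.
r = m v⊥/(|q|B) = (3.322×10⁻²⁷)(2.413×10⁶)/((1.602×10⁻¹⁹)(0.0195)) ≈ 2.57 m.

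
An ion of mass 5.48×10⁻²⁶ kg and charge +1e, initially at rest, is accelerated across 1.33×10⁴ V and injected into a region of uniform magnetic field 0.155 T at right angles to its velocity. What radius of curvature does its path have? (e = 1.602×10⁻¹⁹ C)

Acceleration: |q|V = ½mv² ⇒ v = √(2|q|V/m) = √(2·1.602×10⁻¹⁹·1.33×10⁴/5.48×10⁻²⁶) ≈ 2.789×10⁵ m/s.
In the field: r = mv/(|q|B) = (5.48×10⁻²⁶)(2.789×10⁵)/((1.602×10⁻¹⁹)(0.155)) ≈ 0.615 m.

r ≈ 0.615 m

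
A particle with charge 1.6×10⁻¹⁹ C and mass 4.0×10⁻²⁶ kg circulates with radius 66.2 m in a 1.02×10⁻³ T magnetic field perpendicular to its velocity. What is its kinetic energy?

KE ≈ 1.46×10⁻¹⁵ J

v = |q|Br/m, then KE = ½mv² = (qBr)²/(2m).
v = (1.6×10⁻¹⁹)(1.02×10⁻³)(66.2)/4.0×10⁻²⁶ ≈ 2.701×10⁵ m/s.
KE = ½(4.0×10⁻²⁶)(2.701×10⁵)² ≈ 1.46×10⁻¹⁵ J.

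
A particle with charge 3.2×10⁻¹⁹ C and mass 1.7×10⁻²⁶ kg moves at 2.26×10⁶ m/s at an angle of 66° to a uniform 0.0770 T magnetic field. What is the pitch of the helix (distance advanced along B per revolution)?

p ≈ 3.98 m

v∥ = v cosθ = 2.26×10⁶·cos66° ≈ 9.192×10⁵ m/s.
T = 2πm/(|q|B) = 2π(1.7×10⁻²⁶)/((3.2×10⁻¹⁹)(0.0770)) ≈ 4.335×10⁻⁶ s.
pitch = v∥ T = (9.192×10⁵)(4.335×10⁻⁶) ≈ 3.98 m.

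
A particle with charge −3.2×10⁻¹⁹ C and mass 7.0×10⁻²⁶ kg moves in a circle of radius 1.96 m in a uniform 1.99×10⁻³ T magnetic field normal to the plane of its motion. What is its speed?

v ≈ 1.78×10⁴ m/s

From |q|vB = mv²/r, v = |q|Br/m.
v = (3.2×10⁻¹⁹)(1.99×10⁻³)(1.96)/7.0×10⁻²⁶ ≈ 1.78×10⁴ m/s.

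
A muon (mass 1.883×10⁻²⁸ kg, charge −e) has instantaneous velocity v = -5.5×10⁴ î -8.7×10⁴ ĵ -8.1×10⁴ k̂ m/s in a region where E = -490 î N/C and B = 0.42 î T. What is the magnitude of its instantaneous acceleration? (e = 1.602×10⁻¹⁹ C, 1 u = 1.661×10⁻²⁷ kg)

|a| ≈ 4.25×10¹³ m/s²

v×B = (0, -3.40×10⁴, 3.65×10⁴) N/C.
E + v×B = (-490, -3.40×10⁴, 3.65×10⁴) N/C.
F = q(E + v×B) = (−1.602×10⁻¹⁹ C)·(-490, -3.40×10⁴, 3.65×10⁴) = (7.85×10⁻¹⁷, 5.45×10⁻¹⁵, -5.85×10⁻¹⁵) N.
|a| = |F|/m = 7.998×10⁻¹⁵/1.883×10⁻²⁸ ≈ 4.25×10¹³ m/s².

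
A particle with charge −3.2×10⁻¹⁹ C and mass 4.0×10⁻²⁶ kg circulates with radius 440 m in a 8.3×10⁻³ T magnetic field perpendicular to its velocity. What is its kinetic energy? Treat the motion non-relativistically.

v = |q|Br/m, then KE = ½mv² = (qBr)²/(2m).
v = (3.2×10⁻¹⁹)(8.3×10⁻³)(440)/4.0×10⁻²⁶ ≈ 2.922×10⁷ m/s.
KE = ½(4.0×10⁻²⁶)(2.922×10⁷)² ≈ 1.7×10⁻¹¹ J = 1.1×10⁸ eV.

KE ≈ 1.1×10⁸ eV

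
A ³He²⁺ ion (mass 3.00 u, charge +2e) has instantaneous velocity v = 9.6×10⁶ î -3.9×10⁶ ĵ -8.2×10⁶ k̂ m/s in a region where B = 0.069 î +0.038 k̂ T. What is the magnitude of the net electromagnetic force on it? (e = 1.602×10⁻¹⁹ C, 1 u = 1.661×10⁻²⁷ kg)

v×B = (-1.48×10⁵, -9.31×10⁵, 2.69×10⁵) N/C.
F = q v×B = (3.204×10⁻¹⁹ C)·(-1.48×10⁵, -9.31×10⁵, 2.69×10⁵) = (-4.75×10⁻¹⁴, -2.98×10⁻¹³, 8.62×10⁻¹⁴) N.
|F| = 3.14×10⁻¹³ N.

|F| ≈ 3.14×10⁻¹³ N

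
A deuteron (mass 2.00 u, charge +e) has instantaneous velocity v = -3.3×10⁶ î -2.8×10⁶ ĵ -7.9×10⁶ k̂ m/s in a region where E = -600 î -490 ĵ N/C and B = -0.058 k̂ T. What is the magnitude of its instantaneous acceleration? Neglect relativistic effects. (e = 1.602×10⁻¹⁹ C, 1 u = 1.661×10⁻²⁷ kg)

v×B = (1.62×10⁵, -1.91×10⁵, 0) N/C.
E + v×B = (1.62×10⁵, -1.92×10⁵, 0) N/C.
F = q(E + v×B) = (1.602×10⁻¹⁹ C)·(1.62×10⁵, -1.92×10⁵, 0) = (2.59×10⁻¹⁴, -3.07×10⁻¹⁴, 0) N.
|a| = |F|/m = 4.021×10⁻¹⁴/3.322×10⁻²⁷ ≈ 1.21×10¹³ m/s².

|a| ≈ 1.21×10¹³ m/s²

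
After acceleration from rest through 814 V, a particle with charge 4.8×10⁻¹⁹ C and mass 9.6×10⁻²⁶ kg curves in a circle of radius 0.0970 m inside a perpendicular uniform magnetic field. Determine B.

v = √(2|q|V/m) = √(2·4.8×10⁻¹⁹·814/9.6×10⁻²⁶) ≈ 9.022×10⁴ m/s.
B = mv/(|q|r) = (9.6×10⁻²⁶)(9.022×10⁴)/((4.8×10⁻¹⁹)(0.0970)) ≈ 0.186 T.

B ≈ 0.186 T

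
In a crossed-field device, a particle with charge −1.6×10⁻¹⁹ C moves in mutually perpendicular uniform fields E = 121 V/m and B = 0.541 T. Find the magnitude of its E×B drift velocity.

v_d ≈ 224 m/s

The steady drift has the magnetic force balancing the electric force, so v_d = E/B.
v_d = 121/0.541 = 224 m/s.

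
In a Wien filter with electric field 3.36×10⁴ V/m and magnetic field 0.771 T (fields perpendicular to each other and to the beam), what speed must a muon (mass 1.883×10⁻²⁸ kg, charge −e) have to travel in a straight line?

Straight-line motion ⇒ electric and magnetic forces cancel, so E = vB.
v = E/B = 3.36×10⁴/0.771 = 4.36×10⁴ m/s.

v = 4.36×10⁴ m/s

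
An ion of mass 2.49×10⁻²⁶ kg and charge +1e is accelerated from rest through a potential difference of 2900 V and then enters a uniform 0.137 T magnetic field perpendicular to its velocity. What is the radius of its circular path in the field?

Acceleration: |q|V = ½mv² ⇒ v = √(2|q|V/m) = √(2·1.602×10⁻¹⁹·2900/2.49×10⁻²⁶) ≈ 1.932×10⁵ m/s.
In the field: r = mv/(|q|B) = (2.49×10⁻²⁶)(1.932×10⁵)/((1.602×10⁻¹⁹)(0.137)) ≈ 0.219 m.

r ≈ 0.219 m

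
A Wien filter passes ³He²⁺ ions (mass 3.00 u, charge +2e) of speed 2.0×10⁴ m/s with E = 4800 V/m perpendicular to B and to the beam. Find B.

Balance of forces in the selector: qE = qvB ⇒ B = E/v.
B = 4800/2.0×10⁴ = 0.24 T.

B = 0.24 T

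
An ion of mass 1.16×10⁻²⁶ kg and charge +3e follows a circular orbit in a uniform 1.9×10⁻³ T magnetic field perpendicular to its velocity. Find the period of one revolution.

T ≈ 8.0×10⁻⁵ s

The cyclotron period depends only on m, q, B: T = 2πm/(|q|B).
T = 2π(1.16×10⁻²⁶)/((4.806×10⁻¹⁹)(1.9×10⁻³)) ≈ 8.0×10⁻⁵ s.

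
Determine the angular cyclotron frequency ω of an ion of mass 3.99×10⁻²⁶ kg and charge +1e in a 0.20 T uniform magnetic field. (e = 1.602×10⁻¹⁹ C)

ω ≈ 8.0×10⁵ rad/s

ω = |q|B/m.
ω = (1.602×10⁻¹⁹)(0.20)/3.99×10⁻²⁶ ≈ 8.0×10⁵ rad/s.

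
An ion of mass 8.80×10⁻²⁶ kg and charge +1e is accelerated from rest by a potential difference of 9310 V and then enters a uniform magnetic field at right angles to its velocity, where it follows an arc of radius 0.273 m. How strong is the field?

v = √(2|q|V/m) = √(2·1.602×10⁻¹⁹·9310/8.80×10⁻²⁶) ≈ 1.841×10⁵ m/s.
B = mv/(|q|r) = (8.80×10⁻²⁶)(1.841×10⁵)/((1.602×10⁻¹⁹)(0.273)) ≈ 0.370 T.

B ≈ 0.370 T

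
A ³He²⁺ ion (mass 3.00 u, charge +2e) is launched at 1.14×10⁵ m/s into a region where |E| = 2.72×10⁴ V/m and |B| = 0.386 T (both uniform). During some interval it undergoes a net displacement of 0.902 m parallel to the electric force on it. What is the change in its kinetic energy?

ΔKE ≈ 7.86×10⁻¹⁵ J

The magnetic force is always ⟂ v and does no work; only the electric force changes KE.
ΔKE = F_E · d = |q|E d = (3.204×10⁻¹⁹)(2.72×10⁴)(0.902) ≈ 7.86×10⁻¹⁵ J.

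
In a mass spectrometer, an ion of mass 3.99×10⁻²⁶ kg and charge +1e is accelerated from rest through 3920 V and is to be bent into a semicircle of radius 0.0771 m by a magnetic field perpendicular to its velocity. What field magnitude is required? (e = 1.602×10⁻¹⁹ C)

v = √(2|q|V/m) = √(2·1.602×10⁻¹⁹·3920/3.99×10⁻²⁶) ≈ 1.774×10⁵ m/s.
B = mv/(|q|r) = (3.99×10⁻²⁶)(1.774×10⁵)/((1.602×10⁻¹⁹)(0.0771)) ≈ 0.573 T.

B ≈ 0.573 T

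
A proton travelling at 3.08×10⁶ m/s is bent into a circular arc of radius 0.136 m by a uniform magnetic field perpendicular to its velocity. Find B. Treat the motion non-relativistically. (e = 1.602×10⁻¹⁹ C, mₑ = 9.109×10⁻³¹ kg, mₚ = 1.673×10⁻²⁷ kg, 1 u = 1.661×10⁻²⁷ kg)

From |q|vB = mv²/r, B = mv/(|q|r).
B = (1.673×10⁻²⁷)(3.08×10⁶)/((1.602×10⁻¹⁹)(0.136)) ≈ 0.237 T.

B ≈ 0.237 T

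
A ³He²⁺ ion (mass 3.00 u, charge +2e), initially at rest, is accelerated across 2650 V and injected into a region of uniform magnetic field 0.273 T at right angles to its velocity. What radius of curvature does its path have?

Acceleration: |q|V = ½mv² ⇒ v = √(2|q|V/m) = √(2·3.204×10⁻¹⁹·2650/4.983×10⁻²⁷) ≈ 5.838×10⁵ m/s.
In the field: r = mv/(|q|B) = (4.983×10⁻²⁷)(5.838×10⁵)/((3.204×10⁻¹⁹)(0.273)) ≈ 0.0333 m.

r ≈ 0.0333 m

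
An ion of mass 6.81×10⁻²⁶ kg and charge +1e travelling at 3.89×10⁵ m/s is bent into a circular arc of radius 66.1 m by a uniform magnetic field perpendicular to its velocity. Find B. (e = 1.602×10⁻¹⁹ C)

B ≈ 2.50×10⁻³ T

From |q|vB = mv²/r, B = mv/(|q|r).
B = (6.81×10⁻²⁶)(3.89×10⁵)/((1.602×10⁻¹⁹)(66.1)) ≈ 2.50×10⁻³ T.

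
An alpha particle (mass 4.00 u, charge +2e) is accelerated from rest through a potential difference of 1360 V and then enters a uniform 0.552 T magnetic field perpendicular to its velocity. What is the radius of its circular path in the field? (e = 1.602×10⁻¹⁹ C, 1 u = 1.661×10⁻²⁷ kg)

Acceleration: |q|V = ½mv² ⇒ v = √(2|q|V/m) = √(2·3.204×10⁻¹⁹·1360/6.644×10⁻²⁷) ≈ 3.622×10⁵ m/s.
In the field: r = mv/(|q|B) = (6.644×10⁻²⁷)(3.622×10⁵)/((3.204×10⁻¹⁹)(0.552)) ≈ 0.0136 m.

r ≈ 0.0136 m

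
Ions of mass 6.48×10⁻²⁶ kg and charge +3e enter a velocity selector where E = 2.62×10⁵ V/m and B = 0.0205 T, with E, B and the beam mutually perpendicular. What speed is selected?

For undeflected motion the electric and magnetic forces balance: qE = qvB.
v = E/B = 2.62×10⁵/0.0205 = 1.28×10⁷ m/s.

v = 1.28×10⁷ m/s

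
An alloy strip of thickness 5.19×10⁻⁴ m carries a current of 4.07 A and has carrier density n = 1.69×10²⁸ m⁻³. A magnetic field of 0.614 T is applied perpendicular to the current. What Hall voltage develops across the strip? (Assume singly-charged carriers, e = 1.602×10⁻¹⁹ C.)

V_H ≈ 1.78×10⁻⁶ V

V_H = IB/(n e t).
V_H = (4.07)(0.614)/((1.69×10²⁸)(1.602×10⁻¹⁹)(5.19×10⁻⁴)) ≈ 1.78×10⁻⁶ V.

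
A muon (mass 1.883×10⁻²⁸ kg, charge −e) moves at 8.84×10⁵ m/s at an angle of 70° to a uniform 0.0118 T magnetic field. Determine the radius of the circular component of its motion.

r ≈ 0.0827 m

v⊥ = v sinθ = 8.84×10⁵·sin70° ≈ 8.307×10⁵ m/s.
r = m v⊥/(|q|B) = (1.883×10⁻²⁸)(8.307×10⁵)/((1.602×10⁻¹⁹)(0.0118)) ≈ 0.0827 m.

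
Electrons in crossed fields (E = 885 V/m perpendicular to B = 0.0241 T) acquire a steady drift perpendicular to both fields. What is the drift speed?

The E×B drift speed is v_d = E/B.
v_d = 885/0.0241 = 3.67×10⁴ m/s.

v_d ≈ 3.67×10⁴ m/s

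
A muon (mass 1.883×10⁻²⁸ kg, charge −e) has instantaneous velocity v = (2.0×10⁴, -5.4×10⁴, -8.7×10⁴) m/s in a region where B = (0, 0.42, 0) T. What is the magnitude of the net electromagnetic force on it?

v×B = (3.65×10⁴, 0, 8400) N/C.
F = q v×B = (−1.602×10⁻¹⁹ C)·(3.65×10⁴, 0, 8400) = (-5.85×10⁻¹⁵, 0, -1.35×10⁻¹⁵) N.
|F| = 6.01×10⁻¹⁵ N.

|F| ≈ 6.01×10⁻¹⁵ N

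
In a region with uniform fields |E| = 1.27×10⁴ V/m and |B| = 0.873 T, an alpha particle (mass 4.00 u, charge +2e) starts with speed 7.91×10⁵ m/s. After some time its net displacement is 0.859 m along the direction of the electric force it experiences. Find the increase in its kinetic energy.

The magnetic force is always ⟂ v and does no work; only the electric force changes KE.
ΔKE = F_E · d = |q|E d = (3.204×10⁻¹⁹)(1.27×10⁴)(0.859) ≈ 3.50×10⁻¹⁵ J.

ΔKE ≈ 3.50×10⁻¹⁵ J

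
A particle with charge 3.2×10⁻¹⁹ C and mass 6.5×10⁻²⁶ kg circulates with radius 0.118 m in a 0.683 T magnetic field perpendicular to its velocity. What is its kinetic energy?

v = |q|Br/m, then KE = ½mv² = (qBr)²/(2m).
v = (3.2×10⁻¹⁹)(0.683)(0.118)/6.5×10⁻²⁶ ≈ 3.968×10⁵ m/s.
KE = ½(6.5×10⁻²⁶)(3.968×10⁵)² ≈ 5.12×10⁻¹⁵ J.

KE ≈ 5.12×10⁻¹⁵ J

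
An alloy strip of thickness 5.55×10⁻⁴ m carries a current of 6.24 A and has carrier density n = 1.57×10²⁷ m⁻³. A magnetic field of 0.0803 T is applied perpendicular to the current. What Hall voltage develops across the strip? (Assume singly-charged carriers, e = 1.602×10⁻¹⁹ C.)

V_H = IB/(n e t).
V_H = (6.24)(0.0803)/((1.57×10²⁷)(1.602×10⁻¹⁹)(5.55×10⁻⁴)) ≈ 3.59×10⁻⁶ V.

V_H ≈ 3.59×10⁻⁶ V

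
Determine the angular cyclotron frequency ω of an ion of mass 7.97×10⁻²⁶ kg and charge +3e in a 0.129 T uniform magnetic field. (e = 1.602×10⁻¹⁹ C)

ω = |q|B/m.
ω = (4.806×10⁻¹⁹)(0.129)/7.97×10⁻²⁶ ≈ 7.78×10⁵ rad/s.

ω ≈ 7.78×10⁵ rad/s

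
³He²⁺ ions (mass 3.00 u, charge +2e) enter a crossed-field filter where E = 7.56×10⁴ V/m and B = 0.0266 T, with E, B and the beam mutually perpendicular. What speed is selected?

For undeflected motion the electric and magnetic forces balance: qE = qvB.
v = E/B = 7.56×10⁴/0.0266 = 2.84×10⁶ m/s.
The result is independent of the particle's charge and mass.

v = 2.84×10⁶ m/s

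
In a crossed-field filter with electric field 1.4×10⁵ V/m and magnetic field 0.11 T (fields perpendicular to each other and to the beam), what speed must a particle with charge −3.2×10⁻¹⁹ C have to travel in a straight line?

v = 1.3×10⁶ m/s

Zero net Lorentz force requires |qE| = |q v×B|, i.e. E = vB.
v = E/B = 1.4×10⁵/0.11 = 1.3×10⁶ m/s.
The result is independent of the particle's charge and mass.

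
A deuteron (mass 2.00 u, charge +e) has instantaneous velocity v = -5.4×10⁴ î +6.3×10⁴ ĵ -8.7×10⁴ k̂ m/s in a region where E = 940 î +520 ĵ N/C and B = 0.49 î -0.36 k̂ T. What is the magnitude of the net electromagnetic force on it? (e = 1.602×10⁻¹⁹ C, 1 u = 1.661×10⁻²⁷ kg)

|F| ≈ 1.16×10⁻¹⁴ N

v×B = (-2.27×10⁴, -6.21×10⁴, -3.09×10⁴) N/C.
E + v×B = (-2.17×10⁴, -6.16×10⁴, -3.09×10⁴) N/C.
F = q(E + v×B) = (1.602×10⁻¹⁹ C)·(-2.17×10⁴, -6.16×10⁴, -3.09×10⁴) = (-3.48×10⁻¹⁵, -9.86×10⁻¹⁵, -4.95×10⁻¹⁵) N.
|F| = 1.16×10⁻¹⁴ N.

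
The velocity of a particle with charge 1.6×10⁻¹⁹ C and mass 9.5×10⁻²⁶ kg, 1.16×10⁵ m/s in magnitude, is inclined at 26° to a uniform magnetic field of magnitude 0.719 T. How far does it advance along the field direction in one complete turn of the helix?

p ≈ 0.541 m

v∥ = v cosθ = 1.16×10⁵·cos26° ≈ 1.043×10⁵ m/s.
T = 2πm/(|q|B) = 2π(9.5×10⁻²⁶)/((1.6×10⁻¹⁹)(0.719)) ≈ 5.189×10⁻⁶ s.
pitch = v∥ T = (1.043×10⁵)(5.189×10⁻⁶) ≈ 0.541 m.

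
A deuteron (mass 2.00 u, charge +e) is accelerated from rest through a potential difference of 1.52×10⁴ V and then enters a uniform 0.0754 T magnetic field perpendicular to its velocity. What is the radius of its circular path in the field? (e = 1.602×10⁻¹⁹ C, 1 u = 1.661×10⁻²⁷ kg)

r ≈ 0.333 m

Acceleration: |q|V = ½mv² ⇒ v = √(2|q|V/m) = √(2·1.602×10⁻¹⁹·1.52×10⁴/3.322×10⁻²⁷) ≈ 1.211×10⁶ m/s.
In the field: r = mv/(|q|B) = (3.322×10⁻²⁷)(1.211×10⁶)/((1.602×10⁻¹⁹)(0.0754)) ≈ 0.333 m.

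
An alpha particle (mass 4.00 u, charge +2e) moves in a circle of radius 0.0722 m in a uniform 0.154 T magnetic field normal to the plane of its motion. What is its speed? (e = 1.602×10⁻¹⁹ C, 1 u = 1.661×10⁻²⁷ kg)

v ≈ 5.36×10⁵ m/s

From |q|vB = mv²/r, v = |q|Br/m.
v = (3.204×10⁻¹⁹)(0.154)(0.0722)/6.644×10⁻²⁷ ≈ 5.36×10⁵ m/s.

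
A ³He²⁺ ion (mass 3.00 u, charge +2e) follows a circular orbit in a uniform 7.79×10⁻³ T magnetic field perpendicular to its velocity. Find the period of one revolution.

T ≈ 1.25×10⁻⁵ s

The cyclotron period depends only on m, q, B: T = 2πm/(|q|B).
T = 2π(4.983×10⁻²⁷)/((3.204×10⁻¹⁹)(7.79×10⁻³)) ≈ 1.25×10⁻⁵ s.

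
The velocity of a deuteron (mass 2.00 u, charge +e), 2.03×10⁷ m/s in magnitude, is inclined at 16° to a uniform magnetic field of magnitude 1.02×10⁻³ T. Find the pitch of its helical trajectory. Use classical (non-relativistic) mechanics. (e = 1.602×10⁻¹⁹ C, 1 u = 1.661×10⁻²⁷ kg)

v∥ = v cosθ = 2.03×10⁷·cos16° ≈ 1.951×10⁷ m/s.
T = 2πm/(|q|B) = 2π(3.322×10⁻²⁷)/((1.602×10⁻¹⁹)(1.02×10⁻³)) ≈ 1.277×10⁻⁴ s.
pitch = v∥ T = (1.951×10⁷)(1.277×10⁻⁴) ≈ 2490 m.

p ≈ 2490 m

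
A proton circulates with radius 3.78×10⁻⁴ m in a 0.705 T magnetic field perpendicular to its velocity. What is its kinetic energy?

v = |q|Br/m, then KE = ½mv² = (qBr)²/(2m).
v = (1.602×10⁻¹⁹)(0.705)(3.78×10⁻⁴)/1.673×10⁻²⁷ ≈ 2.552×10⁴ m/s.
KE = ½(1.673×10⁻²⁷)(2.552×10⁴)² ≈ 5.45×10⁻¹⁹ J = 3.40 eV.

KE ≈ 3.40 eV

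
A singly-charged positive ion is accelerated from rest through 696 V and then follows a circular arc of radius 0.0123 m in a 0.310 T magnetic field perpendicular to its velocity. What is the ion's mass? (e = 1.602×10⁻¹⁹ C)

Combine |q|V = ½mv² and r = mv/(|q|B): eliminate v to get m = qB²r²/(2V).
m = (1.602×10⁻¹⁹)(0.310)²(0.0123)²/(2·696) ≈ 1.67×10⁻²⁷ kg.

m ≈ 1.67×10⁻²⁷ kg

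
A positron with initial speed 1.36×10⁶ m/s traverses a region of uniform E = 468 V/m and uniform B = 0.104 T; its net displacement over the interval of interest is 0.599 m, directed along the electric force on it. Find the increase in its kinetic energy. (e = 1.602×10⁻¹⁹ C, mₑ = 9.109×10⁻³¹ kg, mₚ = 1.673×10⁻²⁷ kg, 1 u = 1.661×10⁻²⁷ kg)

ΔKE ≈ 4.49×10⁻¹⁷ J

The magnetic force is always ⟂ v and does no work; only the electric force changes KE.
ΔKE = F_E · d = |q|E d = (1.602×10⁻¹⁹)(468)(0.599) ≈ 4.49×10⁻¹⁷ J.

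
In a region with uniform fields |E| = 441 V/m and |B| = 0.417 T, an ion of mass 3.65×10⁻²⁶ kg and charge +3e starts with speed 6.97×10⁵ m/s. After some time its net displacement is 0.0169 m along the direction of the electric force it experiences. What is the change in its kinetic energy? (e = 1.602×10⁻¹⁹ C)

ΔKE ≈ 3.58×10⁻¹⁸ J

The magnetic force is always ⟂ v and does no work; only the electric force changes KE.
ΔKE = F_E · d = |q|E d = (4.806×10⁻¹⁹)(441)(0.0169) ≈ 3.58×10⁻¹⁸ J.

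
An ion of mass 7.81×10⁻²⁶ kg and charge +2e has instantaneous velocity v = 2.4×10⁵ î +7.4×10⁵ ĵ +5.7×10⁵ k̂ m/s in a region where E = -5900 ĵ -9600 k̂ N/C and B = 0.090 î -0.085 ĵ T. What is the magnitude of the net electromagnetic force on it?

v×B = (4.84×10⁴, 5.13×10⁴, -8.70×10⁴) N/C.
E + v×B = (4.84×10⁴, 4.54×10⁴, -9.66×10⁴) N/C.
F = q(E + v×B) = (3.204×10⁻¹⁹ C)·(4.84×10⁴, 4.54×10⁴, -9.66×10⁴) = (1.55×10⁻¹⁴, 1.45×10⁻¹⁴, -3.10×10⁻¹⁴) N.
|F| = 3.76×10⁻¹⁴ N.

|F| ≈ 3.76×10⁻¹⁴ N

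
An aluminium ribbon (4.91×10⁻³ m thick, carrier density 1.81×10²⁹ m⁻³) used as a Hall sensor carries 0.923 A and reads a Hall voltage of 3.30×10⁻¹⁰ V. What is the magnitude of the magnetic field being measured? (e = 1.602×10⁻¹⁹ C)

From V_H = IB/(n e t), B = V_H n e t / I.
B = (3.30×10⁻¹⁰)(1.81×10²⁹)(1.602×10⁻¹⁹)(4.91×10⁻³)/0.923 ≈ 0.0509 T.

B ≈ 0.0509 T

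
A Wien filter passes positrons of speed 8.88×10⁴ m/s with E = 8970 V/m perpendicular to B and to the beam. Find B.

B = 0.101 T

Balance of forces in the selector: qE = qvB ⇒ B = E/v.
B = 8970/8.88×10⁴ = 0.101 T.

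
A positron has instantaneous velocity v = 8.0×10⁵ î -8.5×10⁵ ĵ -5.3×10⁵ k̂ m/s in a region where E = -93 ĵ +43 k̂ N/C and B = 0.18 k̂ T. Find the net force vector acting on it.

F ≈ (-2.45×10⁻¹⁴, -2.31×10⁻¹⁴, 6.89×10⁻¹⁸) N

v×B = (-1.53×10⁵, -1.44×10⁵, 0) N/C.
E + v×B = (-1.53×10⁵, -1.44×10⁵, 43.0) N/C.
F = q(E + v×B) = (1.602×10⁻¹⁹ C)·(-1.53×10⁵, -1.44×10⁵, 43.0) = (-2.45×10⁻¹⁴, -2.31×10⁻¹⁴, 6.89×10⁻¹⁸) N.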